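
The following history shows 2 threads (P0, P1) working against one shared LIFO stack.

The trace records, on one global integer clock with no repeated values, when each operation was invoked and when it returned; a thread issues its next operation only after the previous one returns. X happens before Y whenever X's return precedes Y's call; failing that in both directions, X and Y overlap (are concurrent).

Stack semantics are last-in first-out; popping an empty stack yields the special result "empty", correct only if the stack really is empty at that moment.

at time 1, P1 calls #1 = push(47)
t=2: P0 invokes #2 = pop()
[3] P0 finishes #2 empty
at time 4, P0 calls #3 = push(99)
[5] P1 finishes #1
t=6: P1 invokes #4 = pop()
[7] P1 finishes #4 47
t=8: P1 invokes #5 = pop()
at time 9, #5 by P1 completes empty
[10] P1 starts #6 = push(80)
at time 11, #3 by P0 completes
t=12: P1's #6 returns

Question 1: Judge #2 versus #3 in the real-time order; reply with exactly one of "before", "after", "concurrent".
before

#2 spans [2,3], #3 spans [4,11]
resp(#2)=3 < inv(#3)=4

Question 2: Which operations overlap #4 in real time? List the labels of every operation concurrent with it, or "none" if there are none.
#3

concurrent with #4 ([6,7]): every op whose interval crosses 6..7
#1 [1,5]: before
#2 [2,3]: before
#3 [4,11]: concurrent
#5 [8,9]: after
#6 [10,12]: after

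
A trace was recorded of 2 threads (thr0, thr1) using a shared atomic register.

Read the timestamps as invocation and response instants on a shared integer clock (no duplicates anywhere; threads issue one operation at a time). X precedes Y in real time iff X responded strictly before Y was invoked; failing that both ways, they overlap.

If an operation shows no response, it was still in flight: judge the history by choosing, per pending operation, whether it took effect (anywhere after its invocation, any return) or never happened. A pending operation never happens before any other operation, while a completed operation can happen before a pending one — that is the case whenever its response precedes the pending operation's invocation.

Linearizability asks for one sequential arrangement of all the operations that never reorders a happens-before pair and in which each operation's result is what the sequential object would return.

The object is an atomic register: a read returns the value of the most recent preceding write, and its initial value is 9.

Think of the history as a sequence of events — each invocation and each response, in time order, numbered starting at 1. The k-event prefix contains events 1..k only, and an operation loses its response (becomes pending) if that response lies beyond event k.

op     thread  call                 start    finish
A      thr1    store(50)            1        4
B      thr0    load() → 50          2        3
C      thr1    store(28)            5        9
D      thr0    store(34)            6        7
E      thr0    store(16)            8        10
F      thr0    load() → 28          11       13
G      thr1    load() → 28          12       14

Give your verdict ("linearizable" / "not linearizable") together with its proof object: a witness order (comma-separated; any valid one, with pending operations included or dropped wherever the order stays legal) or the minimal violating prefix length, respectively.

after step 1 (A store(50)): value 50
after step 2 (B load() → 50): value 50
after step 3 (D store(34)): value 34
after step 4 (E store(16)): value 16
after step 5 (C store(28)): value 28
after step 6 (F load() → 28): value 28
after step 7 (G load() → 28): value 28

linearizable — witness: A, B, D, E, C, F, G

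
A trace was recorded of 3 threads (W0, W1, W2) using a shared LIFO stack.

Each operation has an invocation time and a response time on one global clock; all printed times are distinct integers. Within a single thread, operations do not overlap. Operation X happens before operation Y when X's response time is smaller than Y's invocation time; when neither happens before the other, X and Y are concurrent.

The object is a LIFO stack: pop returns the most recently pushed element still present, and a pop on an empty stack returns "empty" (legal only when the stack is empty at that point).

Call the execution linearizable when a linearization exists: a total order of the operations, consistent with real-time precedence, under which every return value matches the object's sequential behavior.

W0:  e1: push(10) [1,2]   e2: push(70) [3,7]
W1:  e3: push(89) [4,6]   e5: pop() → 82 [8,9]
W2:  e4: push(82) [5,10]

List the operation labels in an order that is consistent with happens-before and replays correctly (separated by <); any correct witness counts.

e1 < e2 < e3 < e4 < e5

1. e1 push(10), leaving stack <10>
2. e2 push(70), leaving stack <10,70>
3. e3 push(89), leaving stack <10,70,89>
4. e4 push(82), leaving stack <10,70,89,82>
5. e5 pop() → 82, leaving stack <10,70,89>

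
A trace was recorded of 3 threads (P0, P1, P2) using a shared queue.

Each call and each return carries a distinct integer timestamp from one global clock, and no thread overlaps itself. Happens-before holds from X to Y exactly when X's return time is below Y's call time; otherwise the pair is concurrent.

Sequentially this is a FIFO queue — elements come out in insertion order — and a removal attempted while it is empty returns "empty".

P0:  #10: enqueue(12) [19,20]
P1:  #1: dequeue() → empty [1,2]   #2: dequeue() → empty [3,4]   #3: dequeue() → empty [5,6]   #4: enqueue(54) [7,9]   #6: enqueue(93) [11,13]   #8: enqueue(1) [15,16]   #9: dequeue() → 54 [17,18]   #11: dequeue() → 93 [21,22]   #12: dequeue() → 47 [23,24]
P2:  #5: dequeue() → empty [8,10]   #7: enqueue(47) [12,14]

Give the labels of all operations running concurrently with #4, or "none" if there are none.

#5

concurrent with #4 ([7,9]): every op whose interval crosses 7..9
#1 [1,2]: before
#2 [3,4]: before
#3 [5,6]: before
#5 [8,10]: concurrent
#6 [11,13]: after
#7 [12,14]: after
#8 [15,16]: after
#9 [17,18]: after
#10 [19,20]: after
#11 [21,22]: after
#12 [23,24]: after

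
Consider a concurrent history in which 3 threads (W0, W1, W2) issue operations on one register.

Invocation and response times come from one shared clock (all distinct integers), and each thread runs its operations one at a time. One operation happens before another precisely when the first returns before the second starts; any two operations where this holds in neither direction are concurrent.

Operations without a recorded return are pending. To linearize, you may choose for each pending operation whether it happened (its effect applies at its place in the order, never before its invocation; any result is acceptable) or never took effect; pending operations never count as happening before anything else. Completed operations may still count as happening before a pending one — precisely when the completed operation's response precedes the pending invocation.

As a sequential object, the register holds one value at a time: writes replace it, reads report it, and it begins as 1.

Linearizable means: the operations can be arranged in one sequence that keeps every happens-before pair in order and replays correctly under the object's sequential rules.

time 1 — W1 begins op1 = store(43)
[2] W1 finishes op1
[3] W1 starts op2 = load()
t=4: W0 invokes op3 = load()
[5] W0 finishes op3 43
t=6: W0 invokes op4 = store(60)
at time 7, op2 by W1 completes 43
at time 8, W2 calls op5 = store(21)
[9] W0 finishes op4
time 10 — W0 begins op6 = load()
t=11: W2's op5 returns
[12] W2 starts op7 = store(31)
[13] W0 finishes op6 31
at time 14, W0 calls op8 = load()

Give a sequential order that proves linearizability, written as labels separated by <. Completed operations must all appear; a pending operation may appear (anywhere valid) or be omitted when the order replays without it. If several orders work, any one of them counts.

op1 < op2 < op3 < op4 < op5 < op7 < op6

1. op1 store(43), leaving value 43
2. op2 load() → 43, leaving value 43
3. op3 load() → 43, leaving value 43
4. op4 store(60), leaving value 60
5. op5 store(21), leaving value 21
6. op7 store(31) (pending, included), leaving value 31
7. op6 load() → 31, leaving value 31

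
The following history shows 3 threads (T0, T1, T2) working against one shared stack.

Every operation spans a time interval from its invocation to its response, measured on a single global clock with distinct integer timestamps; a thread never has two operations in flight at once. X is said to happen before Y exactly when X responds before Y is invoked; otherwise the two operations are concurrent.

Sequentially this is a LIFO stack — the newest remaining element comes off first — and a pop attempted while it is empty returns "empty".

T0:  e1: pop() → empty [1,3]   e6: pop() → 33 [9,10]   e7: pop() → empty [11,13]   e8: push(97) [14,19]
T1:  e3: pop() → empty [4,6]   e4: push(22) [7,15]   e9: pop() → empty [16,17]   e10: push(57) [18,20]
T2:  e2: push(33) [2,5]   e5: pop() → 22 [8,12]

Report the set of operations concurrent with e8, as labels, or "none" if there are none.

concurrent with e8 ([14,19]): every op whose interval crosses 14..19
e1 [1,3]: before
e2 [2,5]: before
e3 [4,6]: before
e4 [7,15]: concurrent
e5 [8,12]: before
e6 [9,10]: before
e7 [11,13]: before
e9 [16,17]: concurrent
e10 [18,20]: concurrent

e10, e4, e9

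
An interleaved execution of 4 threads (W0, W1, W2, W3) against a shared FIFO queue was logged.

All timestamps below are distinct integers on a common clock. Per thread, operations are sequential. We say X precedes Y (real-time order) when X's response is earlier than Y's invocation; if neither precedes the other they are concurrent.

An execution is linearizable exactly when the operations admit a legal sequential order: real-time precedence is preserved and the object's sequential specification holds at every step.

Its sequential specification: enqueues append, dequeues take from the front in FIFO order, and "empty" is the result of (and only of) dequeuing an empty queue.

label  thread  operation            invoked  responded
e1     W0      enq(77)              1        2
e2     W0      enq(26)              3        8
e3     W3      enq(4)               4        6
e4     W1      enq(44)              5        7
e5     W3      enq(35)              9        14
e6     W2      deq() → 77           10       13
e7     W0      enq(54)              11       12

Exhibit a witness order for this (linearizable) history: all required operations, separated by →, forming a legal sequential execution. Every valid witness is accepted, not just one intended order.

e1 → e2 → e3 → e4 → e5 → e6 → e7

step 1: e1 enq(77) — queue <77>
step 2: e2 enq(26) — queue <77,26>
step 3: e3 enq(4) — queue <77,26,4>
step 4: e4 enq(44) — queue <77,26,4,44>
step 5: e5 enq(35) — queue <77,26,4,44,35>
step 6: e6 deq() → 77 — queue <26,4,44,35>
step 7: e7 enq(54) — queue <26,4,44,35,54>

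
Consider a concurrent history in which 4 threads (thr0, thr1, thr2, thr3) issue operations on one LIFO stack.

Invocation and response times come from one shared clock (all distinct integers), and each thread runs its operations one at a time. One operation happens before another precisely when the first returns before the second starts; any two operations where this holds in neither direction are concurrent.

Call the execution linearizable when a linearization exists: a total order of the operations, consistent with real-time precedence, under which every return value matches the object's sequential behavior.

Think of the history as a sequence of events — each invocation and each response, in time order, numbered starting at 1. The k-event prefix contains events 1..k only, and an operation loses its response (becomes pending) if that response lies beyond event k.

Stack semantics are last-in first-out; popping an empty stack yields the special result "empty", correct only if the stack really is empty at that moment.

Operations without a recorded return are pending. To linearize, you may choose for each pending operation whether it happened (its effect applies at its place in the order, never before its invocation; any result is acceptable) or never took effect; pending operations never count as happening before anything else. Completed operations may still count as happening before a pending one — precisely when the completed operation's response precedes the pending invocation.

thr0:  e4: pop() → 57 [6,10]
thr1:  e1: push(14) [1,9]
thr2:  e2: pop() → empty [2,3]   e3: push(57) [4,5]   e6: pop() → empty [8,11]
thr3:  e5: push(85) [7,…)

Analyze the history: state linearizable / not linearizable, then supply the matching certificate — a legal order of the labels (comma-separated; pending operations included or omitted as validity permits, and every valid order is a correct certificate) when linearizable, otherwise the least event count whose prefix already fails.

linearizable — witness: e2, e3, e4, e6, e1

step 1: e2 pop() → empty — stack <>
step 2: e3 push(57) — stack <57>
step 3: e4 pop() → 57 — stack <>
step 4: e6 pop() → empty — stack <>
step 5: e1 push(14) — stack <14>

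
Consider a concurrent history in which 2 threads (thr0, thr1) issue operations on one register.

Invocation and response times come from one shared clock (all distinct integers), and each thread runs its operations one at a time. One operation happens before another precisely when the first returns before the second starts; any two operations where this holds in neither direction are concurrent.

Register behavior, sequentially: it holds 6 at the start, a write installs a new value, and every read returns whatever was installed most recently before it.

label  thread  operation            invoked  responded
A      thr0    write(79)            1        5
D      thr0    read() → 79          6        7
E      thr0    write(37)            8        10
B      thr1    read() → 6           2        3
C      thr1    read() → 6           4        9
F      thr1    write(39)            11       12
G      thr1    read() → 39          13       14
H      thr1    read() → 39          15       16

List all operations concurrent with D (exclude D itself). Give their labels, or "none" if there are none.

concurrent with D ([6,7]): every op whose interval crosses 6..7
A [1,5]: before
B [2,3]: before
C [4,9]: concurrent
E [8,10]: after
F [11,12]: after
G [13,14]: after
H [15,16]: after

C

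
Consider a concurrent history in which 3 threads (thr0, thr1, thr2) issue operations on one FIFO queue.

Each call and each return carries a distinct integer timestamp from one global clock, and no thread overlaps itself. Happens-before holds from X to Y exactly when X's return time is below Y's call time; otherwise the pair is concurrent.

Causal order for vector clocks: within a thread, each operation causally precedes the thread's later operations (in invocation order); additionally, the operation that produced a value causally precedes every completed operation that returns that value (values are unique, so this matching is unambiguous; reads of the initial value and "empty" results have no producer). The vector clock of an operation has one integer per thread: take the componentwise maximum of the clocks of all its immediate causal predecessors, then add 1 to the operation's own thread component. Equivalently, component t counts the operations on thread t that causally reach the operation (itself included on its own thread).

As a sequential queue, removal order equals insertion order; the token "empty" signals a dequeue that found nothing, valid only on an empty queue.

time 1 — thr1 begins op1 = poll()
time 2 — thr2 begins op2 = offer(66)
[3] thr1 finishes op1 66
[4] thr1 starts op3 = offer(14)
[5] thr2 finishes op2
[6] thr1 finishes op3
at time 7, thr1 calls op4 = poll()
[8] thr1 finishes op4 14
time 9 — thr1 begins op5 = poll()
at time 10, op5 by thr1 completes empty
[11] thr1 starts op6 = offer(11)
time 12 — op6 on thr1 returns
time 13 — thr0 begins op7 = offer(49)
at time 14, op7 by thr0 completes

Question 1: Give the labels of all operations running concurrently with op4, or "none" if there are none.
concurrent with op4 ([7,8]): every op whose interval crosses 7..8
op1 [1,3]: before
op2 [2,5]: before
op3 [4,6]: before
op5 [9,10]: after
op6 [11,12]: after
op7 [13,14]: after

none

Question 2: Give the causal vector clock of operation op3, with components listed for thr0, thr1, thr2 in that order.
VC(op2, invoked at 2): no causal predecessors; +1 on thr2 → (0, 0, 1)
VC(op7, invoked at 13): no causal predecessors; +1 on thr0 → (1, 0, 0)
op1, invoked 1, takes VC(op2)=(0, 0, 1) under max, adds 1 for thr1 → (0, 1, 1)
op3, invoked 4, takes VC(op1)=(0, 1, 1) under max, adds 1 for thr1 → (0, 2, 1)
op4, invoked 7, takes VC(op3)=(0, 2, 1) under max, adds 1 for thr1 → (0, 3, 1)
op5, invoked 9, takes VC(op4)=(0, 3, 1) under max, adds 1 for thr1 → (0, 4, 1)
op6, invoked 11, takes VC(op5)=(0, 4, 1) under max, adds 1 for thr1 → (0, 5, 1)
target: VC(op3) = (0, 2, 1)

(0, 2, 1)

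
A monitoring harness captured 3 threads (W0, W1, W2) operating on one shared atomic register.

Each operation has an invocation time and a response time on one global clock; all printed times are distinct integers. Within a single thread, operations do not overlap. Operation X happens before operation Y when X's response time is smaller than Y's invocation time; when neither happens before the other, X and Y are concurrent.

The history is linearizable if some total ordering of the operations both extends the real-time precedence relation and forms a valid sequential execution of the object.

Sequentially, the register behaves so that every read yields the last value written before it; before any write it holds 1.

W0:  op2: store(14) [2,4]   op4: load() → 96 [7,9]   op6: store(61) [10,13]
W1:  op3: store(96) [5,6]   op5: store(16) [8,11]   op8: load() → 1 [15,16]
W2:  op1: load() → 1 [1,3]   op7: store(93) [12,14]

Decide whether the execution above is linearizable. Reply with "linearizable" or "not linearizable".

not linearizable

the violation lands at event 16, op8's response at time 16: events 1..15 linearize, events 1..16 do not
the 8 completed operations admit 10 real-time orders; each fails the atomic register replay
e.g. op1, op2, op3, op4, op5, op6, op7, op8: illegal at step 8, since op8 load() → 1 cannot apply there
e.g. op1, op2, op3, op4, op5, op7, op6, op8: illegal at step 8, since op8 load() → 1 cannot apply there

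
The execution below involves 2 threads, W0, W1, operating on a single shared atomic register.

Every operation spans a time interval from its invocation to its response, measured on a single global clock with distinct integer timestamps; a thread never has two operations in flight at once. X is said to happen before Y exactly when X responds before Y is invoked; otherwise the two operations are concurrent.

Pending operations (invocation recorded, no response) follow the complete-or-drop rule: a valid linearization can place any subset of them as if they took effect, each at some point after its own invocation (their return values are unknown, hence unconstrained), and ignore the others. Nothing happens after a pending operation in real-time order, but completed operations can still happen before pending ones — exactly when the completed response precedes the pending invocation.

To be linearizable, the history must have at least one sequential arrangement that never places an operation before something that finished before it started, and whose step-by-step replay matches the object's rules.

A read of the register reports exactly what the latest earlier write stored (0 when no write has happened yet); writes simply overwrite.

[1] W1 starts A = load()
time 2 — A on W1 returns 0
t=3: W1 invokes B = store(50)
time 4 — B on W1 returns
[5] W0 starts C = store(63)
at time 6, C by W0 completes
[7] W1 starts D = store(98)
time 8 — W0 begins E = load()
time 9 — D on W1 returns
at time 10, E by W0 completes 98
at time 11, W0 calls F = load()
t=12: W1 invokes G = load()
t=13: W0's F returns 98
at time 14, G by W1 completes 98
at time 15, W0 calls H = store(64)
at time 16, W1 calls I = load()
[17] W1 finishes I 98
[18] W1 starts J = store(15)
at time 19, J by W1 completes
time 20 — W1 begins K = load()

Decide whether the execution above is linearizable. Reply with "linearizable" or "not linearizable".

a witness: A, B, C, D, E, F, G, I, H, J
step 1: A load() → 0 — value 0
step 2: B store(50) — value 50
step 3: C store(63) — value 63
step 4: D store(98) — value 98
step 5: E load() → 98 — value 98
step 6: F load() → 98 — value 98
step 7: G load() → 98 — value 98
step 8: I load() → 98 — value 98
step 9: H store(64) (pending, included) — value 64
step 10: J store(15) — value 15

linearizable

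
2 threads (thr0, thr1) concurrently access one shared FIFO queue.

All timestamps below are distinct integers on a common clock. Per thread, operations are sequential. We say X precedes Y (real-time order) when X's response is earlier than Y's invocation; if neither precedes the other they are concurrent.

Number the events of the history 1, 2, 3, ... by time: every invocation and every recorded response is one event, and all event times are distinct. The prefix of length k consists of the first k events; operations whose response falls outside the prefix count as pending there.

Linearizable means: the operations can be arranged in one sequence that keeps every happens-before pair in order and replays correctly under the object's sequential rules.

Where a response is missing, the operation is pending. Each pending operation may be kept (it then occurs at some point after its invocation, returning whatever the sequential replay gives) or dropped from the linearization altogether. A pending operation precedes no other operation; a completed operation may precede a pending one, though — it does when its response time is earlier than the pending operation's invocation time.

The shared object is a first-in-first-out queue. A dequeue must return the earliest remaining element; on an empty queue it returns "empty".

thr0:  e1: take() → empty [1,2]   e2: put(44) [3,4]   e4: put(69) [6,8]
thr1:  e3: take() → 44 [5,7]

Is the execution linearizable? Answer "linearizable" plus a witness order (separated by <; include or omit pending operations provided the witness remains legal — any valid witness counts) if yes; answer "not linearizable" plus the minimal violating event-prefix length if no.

linearizable — witness: e1 < e2 < e3 < e4

step 1: e1 take() → empty — queue <>
step 2: e2 put(44) — queue <44>
step 3: e3 take() → 44 — queue <>
step 4: e4 put(69) — queue <69>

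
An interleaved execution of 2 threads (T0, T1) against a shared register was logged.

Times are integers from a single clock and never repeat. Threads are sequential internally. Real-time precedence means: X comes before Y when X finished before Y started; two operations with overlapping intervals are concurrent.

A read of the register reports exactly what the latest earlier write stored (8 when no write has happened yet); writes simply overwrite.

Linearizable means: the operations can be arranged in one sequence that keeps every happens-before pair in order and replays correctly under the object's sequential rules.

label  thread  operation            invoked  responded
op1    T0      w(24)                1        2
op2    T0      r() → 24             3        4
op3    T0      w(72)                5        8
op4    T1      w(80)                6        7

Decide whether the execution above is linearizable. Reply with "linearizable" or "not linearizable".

linearizable

witness order: op1, op2, op3, op4
1. op1 w(24), leaving value 24
2. op2 r() → 24, leaving value 24
3. op3 w(72), leaving value 72
4. op4 w(80), leaving value 80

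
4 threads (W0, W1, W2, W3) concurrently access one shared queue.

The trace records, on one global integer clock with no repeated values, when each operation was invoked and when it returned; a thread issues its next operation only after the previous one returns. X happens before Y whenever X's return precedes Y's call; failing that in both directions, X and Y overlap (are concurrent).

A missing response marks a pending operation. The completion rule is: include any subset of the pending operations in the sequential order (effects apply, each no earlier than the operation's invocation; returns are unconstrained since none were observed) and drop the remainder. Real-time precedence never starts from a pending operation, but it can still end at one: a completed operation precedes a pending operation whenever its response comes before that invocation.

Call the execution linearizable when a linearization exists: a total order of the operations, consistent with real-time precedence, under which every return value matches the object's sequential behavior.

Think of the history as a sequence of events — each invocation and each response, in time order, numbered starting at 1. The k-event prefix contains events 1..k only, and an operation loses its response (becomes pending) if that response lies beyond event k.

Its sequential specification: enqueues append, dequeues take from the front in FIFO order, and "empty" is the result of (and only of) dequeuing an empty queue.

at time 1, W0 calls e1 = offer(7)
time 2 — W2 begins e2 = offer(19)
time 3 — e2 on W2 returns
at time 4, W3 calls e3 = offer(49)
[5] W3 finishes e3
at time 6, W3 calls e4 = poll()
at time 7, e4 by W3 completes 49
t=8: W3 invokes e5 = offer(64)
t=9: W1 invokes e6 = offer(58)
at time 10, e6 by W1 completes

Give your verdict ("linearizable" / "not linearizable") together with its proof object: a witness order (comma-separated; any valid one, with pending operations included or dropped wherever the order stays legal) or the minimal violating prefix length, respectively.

already the first 7 events (up to e4's response at time 7) admit no linearization; the first 6 still do
one real-time candidate order over the 3 completed operations — the queue replay rejects it
no escape via the 1 pending operation (e1): every completion choice fails
for example e2, e3, e4 (pending dropped) fails at step 3: e4 poll() → 49 is not legal there

not linearizable — minimal violating prefix: 7 events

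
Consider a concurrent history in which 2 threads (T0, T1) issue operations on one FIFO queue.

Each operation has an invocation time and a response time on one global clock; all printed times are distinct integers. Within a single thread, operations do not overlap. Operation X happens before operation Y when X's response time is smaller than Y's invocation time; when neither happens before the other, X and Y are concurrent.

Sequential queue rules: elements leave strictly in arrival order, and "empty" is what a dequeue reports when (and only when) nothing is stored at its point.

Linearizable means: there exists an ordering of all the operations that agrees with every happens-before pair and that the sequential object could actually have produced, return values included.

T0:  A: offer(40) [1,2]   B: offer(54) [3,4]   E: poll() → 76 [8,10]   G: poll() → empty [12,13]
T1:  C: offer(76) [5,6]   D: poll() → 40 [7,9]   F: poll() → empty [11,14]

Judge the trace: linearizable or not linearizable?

the violation lands at event 10, E's response at time 10: events 1..9 linearize, events 1..10 do not
the 5 completed operations admit 2 real-time orders; each fails the FIFO queue replay
e.g. A, B, C, D, E: illegal at step 5, since E poll() → 76 cannot apply there
e.g. A, B, C, E, D: illegal at step 4, since E poll() → 76 cannot apply there

not linearizable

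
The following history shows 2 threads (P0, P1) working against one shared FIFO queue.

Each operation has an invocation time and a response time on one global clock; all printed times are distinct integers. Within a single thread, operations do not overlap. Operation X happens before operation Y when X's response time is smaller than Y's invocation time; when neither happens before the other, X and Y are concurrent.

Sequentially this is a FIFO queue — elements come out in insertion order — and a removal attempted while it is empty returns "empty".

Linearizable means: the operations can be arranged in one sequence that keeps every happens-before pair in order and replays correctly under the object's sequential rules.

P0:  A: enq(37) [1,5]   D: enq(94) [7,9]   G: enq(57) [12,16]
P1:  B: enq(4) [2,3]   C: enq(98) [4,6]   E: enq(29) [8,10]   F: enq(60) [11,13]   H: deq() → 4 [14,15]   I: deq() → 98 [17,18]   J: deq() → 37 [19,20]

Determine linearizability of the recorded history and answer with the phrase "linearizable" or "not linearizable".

one valid linearization: B, C, A, D, E, F, G, H, I, J
1. B enq(4), leaving queue <4>
2. C enq(98), leaving queue <4,98>
3. A enq(37), leaving queue <4,98,37>
4. D enq(94), leaving queue <4,98,37,94>
5. E enq(29), leaving queue <4,98,37,94,29>
6. F enq(60), leaving queue <4,98,37,94,29,60>
7. G enq(57), leaving queue <4,98,37,94,29,60,57>
8. H deq() → 4, leaving queue <98,37,94,29,60,57>
9. I deq() → 98, leaving queue <37,94,29,60,57>
10. J deq() → 37, leaving queue <94,29,60,57>

linearizable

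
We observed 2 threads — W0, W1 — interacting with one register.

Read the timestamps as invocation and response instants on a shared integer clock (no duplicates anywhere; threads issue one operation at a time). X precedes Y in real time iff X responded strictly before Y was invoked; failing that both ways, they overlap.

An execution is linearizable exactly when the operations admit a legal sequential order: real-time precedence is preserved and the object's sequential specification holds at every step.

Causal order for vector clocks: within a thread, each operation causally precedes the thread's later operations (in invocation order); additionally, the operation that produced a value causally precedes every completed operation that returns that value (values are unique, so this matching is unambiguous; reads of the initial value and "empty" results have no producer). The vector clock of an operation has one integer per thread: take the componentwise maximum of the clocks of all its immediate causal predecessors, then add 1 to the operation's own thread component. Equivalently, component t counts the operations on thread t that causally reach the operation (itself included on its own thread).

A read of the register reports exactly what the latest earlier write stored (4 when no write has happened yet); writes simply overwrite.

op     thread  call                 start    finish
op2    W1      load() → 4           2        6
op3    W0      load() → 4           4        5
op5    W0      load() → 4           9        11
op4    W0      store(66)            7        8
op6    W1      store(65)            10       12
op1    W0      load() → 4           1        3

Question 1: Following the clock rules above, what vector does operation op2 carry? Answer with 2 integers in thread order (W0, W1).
no predecessors for op2 (invoked 2): W1 increments from zero → (0, 1)
no predecessors for op1 (invoked 1): W0 increments from zero → (1, 0)
merge at op6 (invoked 10): VC(op2)=(0, 1), own-thread bump on W1 → (0, 2)
merge at op3 (invoked 4): VC(op1)=(1, 0), own-thread bump on W0 → (2, 0)
merge at op4 (invoked 7): VC(op3)=(2, 0), own-thread bump on W0 → (3, 0)
merge at op5 (invoked 9): VC(op4)=(3, 0), own-thread bump on W0 → (4, 0)
target: VC(op2) = (0, 1)

(0, 1)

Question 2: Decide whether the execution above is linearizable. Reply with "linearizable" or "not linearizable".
the violation lands at event 11, op5's response at time 11: events 1..10 linearize, events 1..11 do not
every one of the 3 real-time-consistent orders over 5 completed register ops fails the sequential spec
include/drop combinations of the 1 pending operation (op6) were all tried; none helps
one such order, op1, op2, op3, op4, op5 (pending dropped), breaks at step 5 where op5 load() → 4 is illegal
one such order, op1, op3, op2, op4, op5 (pending dropped), breaks at step 5 where op5 load() → 4 is illegal

not linearizable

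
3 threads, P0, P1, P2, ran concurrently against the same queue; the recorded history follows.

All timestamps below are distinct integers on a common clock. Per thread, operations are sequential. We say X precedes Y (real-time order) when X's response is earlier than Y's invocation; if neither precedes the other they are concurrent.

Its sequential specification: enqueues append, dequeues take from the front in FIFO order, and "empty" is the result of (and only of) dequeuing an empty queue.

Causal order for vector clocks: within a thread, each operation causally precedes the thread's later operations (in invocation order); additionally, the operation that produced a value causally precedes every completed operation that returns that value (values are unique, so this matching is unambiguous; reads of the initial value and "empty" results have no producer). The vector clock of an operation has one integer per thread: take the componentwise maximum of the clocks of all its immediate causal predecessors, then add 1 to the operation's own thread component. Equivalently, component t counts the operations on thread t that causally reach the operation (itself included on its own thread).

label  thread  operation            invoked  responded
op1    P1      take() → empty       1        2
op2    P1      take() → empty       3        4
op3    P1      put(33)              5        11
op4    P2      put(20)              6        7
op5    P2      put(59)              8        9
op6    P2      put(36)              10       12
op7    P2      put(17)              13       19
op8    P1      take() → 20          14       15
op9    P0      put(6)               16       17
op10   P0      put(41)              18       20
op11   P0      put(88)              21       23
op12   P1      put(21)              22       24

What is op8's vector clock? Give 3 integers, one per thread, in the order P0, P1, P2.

(0, 4, 1)

no predecessors for op4 (invoked 6): P2 increments from zero → (0, 0, 1)
no predecessors for op1 (invoked 1): P1 increments from zero → (0, 1, 0)
no predecessors for op9 (invoked 16): P0 increments from zero → (1, 0, 0)
op5, invoked 8, takes VC(op4)=(0, 0, 1) under max, adds 1 for P2 → (0, 0, 2)
op2, invoked 3, takes VC(op1)=(0, 1, 0) under max, adds 1 for P1 → (0, 2, 0)
op10, invoked 18, takes VC(op9)=(1, 0, 0) under max, adds 1 for P0 → (2, 0, 0)
op6, invoked 10, takes VC(op5)=(0, 0, 2) under max, adds 1 for P2 → (0, 0, 3)
op3, invoked 5, takes VC(op2)=(0, 2, 0) under max, adds 1 for P1 → (0, 3, 0)
op11, invoked 21, takes VC(op10)=(2, 0, 0) under max, adds 1 for P0 → (3, 0, 0)
op7, invoked 13, takes VC(op6)=(0, 0, 3) under max, adds 1 for P2 → (0, 0, 4)
op8, invoked 14, takes VC(op3)=(0, 3, 0), VC(op4)=(0, 0, 1) under max, adds 1 for P1 → (0, 4, 1)
op12, invoked 22, takes VC(op8)=(0, 4, 1) under max, adds 1 for P1 → (0, 5, 1)
target: VC(op8) = (0, 4, 1)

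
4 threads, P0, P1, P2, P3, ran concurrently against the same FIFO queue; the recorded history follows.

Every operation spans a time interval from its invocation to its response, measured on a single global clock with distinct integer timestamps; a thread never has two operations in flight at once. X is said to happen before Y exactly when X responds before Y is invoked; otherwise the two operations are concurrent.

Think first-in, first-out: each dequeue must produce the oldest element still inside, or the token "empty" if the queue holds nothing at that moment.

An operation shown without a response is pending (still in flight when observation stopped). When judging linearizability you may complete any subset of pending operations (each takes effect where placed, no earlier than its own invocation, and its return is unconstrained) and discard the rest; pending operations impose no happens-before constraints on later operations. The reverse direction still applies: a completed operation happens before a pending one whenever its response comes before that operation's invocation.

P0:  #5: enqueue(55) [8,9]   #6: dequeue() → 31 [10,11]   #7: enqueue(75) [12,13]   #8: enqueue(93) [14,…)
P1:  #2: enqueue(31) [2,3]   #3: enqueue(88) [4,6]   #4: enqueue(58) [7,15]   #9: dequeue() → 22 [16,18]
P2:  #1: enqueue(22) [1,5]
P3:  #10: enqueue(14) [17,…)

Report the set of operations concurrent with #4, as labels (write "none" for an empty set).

#5, #6, #7, #8

overlap test against #4 [7,15]: concurrent iff the interval meets 7..15
#1 [1,5]: before
#2 [2,3]: before
#3 [4,6]: before
#5 [8,9]: concurrent
#6 [10,11]: concurrent
#7 [12,13]: concurrent
#8 [14,…): concurrent
#9 [16,18]: after
#10 [17,…): after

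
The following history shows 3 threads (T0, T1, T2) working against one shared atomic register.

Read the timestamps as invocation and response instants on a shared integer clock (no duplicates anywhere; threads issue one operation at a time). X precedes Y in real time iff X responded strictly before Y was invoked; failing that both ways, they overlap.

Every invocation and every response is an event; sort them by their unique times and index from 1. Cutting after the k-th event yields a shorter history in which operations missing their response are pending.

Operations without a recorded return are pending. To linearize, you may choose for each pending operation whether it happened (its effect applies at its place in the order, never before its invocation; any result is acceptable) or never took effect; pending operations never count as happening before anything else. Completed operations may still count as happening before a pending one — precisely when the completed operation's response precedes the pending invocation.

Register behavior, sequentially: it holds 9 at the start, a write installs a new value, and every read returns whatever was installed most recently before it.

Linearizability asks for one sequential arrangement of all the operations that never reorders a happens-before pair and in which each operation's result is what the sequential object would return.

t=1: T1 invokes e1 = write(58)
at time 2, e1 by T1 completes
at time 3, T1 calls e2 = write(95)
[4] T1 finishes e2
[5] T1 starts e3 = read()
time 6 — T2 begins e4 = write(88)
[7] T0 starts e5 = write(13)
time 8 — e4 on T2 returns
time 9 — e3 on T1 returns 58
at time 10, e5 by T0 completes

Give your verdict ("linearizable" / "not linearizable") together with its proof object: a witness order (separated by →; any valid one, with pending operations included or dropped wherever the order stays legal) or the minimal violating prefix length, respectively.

cut after 8 events: linearizable; cut after 9 events (e3 responds, time 9): not linearizable
the 4 completed operations admit 2 real-time orders; each fails the atomic register replay
every completion of the 1 pending operation (e5) was checked; none linearizes
take e1, e2, e3, e4 (pending dropped): step 3 already fails, because e3 read() → 58 cannot occur there
take e1, e2, e4, e3 (pending dropped): step 4 already fails, because e3 read() → 58 cannot occur there

not linearizable — minimal violating prefix: 9 events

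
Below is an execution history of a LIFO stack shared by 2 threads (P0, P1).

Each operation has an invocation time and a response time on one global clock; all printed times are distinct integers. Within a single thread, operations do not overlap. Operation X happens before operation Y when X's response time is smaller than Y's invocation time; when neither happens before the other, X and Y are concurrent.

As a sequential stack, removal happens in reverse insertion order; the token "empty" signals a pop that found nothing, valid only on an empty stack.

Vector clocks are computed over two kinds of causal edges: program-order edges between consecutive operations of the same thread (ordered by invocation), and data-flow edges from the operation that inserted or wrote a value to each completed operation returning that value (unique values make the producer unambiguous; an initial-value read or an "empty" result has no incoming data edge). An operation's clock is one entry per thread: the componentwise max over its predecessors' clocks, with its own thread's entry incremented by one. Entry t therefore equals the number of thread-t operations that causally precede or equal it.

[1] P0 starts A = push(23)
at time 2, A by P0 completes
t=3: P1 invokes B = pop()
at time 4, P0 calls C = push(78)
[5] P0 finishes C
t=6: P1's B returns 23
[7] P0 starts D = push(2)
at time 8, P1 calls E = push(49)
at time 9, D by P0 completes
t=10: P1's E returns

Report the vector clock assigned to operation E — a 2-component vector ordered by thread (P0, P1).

VC(A, invoked at 1): no causal predecessors; +1 on P0 → (1, 0)
VC(B, invoked at 3): max of VC(A)=(1, 0), then +1 on thread P1 → (1, 1)
VC(C, invoked at 4): max of VC(A)=(1, 0), then +1 on thread P0 → (2, 0)
VC(E, invoked at 8): max of VC(B)=(1, 1), then +1 on thread P1 → (1, 2)
VC(D, invoked at 7): max of VC(C)=(2, 0), then +1 on thread P0 → (3, 0)
target: VC(E) = (1, 2)

(1, 2)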